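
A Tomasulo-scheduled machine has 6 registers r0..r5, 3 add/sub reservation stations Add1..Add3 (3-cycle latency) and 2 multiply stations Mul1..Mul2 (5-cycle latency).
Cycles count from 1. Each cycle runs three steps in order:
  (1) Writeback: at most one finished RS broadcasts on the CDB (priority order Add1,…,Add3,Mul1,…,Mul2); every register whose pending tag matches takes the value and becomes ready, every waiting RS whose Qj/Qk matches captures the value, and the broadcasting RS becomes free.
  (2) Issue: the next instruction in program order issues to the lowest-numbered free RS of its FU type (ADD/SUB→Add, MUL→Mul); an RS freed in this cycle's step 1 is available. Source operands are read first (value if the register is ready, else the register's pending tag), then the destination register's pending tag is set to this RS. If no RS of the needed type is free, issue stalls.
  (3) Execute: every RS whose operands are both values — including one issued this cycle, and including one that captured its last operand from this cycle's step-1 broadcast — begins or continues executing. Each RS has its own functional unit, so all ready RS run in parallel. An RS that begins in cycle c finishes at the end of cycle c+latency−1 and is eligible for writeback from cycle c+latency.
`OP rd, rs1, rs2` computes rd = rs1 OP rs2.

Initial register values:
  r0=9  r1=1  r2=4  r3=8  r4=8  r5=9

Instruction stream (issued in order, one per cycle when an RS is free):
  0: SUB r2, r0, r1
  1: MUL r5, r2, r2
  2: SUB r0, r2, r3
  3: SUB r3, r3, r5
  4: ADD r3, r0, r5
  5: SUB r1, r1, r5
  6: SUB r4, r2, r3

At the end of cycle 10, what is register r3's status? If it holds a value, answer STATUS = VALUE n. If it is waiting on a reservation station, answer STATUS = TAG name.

c1: issue SUB r2<-Add1 | r0:9,r1:1,r2:Add1,r3:8,r4:8,r5:9
c2: issue MUL r5<-Mul1 | r0:9,r1:1,r2:Add1,r3:8,r4:8,r5:Mul1
c3: issue SUB r0<-Add2 | r0:Add2,r1:1,r2:Add1,r3:8,r4:8,r5:Mul1
c4: CDB Add1=8; issue SUB r3<-Add1 | r0:Add2,r1:1,r2:8,r3:Add1,r4:8,r5:Mul1
c5: issue ADD r3<-Add3 | r0:Add2,r1:1,r2:8,r3:Add3,r4:8,r5:Mul1
c6: stall | r0:Add2,r1:1,r2:8,r3:Add3,r4:8,r5:Mul1
c7: CDB Add2=0; issue SUB r1<-Add2 | r0:0,r1:Add2,r2:8,r3:Add3,r4:8,r5:Mul1
c8: stall | r0:0,r1:Add2,r2:8,r3:Add3,r4:8,r5:Mul1
c9: CDB Mul1=64; stall | r0:0,r1:Add2,r2:8,r3:Add3,r4:8,r5:64
c10: stall | r0:0,r1:Add2,r2:8,r3:Add3,r4:8,r5:64

STATUS = TAG Add3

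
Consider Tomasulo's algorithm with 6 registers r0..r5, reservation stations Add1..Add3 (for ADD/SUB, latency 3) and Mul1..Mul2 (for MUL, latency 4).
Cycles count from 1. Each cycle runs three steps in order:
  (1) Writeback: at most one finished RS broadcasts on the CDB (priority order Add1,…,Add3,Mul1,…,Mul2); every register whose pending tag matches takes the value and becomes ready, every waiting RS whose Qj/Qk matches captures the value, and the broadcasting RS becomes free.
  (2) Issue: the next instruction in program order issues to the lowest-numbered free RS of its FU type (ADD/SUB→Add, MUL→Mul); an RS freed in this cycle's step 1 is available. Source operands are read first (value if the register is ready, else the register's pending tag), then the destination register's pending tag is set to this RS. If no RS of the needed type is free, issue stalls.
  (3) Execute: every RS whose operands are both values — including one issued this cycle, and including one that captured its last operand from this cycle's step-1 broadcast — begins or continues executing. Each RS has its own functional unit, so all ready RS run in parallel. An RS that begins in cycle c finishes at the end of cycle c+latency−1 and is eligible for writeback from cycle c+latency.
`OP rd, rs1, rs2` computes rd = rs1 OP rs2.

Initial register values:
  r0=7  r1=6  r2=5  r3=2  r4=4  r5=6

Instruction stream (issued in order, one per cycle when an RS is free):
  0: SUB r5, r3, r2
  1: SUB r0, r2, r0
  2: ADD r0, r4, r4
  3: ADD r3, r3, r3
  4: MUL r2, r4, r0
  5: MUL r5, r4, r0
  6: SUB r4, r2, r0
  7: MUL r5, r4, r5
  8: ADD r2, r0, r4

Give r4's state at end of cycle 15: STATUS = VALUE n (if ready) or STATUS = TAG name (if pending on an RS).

STATUS = VALUE 24

c1: issue SUB r5<-Add1 | r0:7,r1:6,r2:5,r3:2,r4:4,r5:Add1
c2: issue SUB r0<-Add2 | r0:Add2,r1:6,r2:5,r3:2,r4:4,r5:Add1
c3: issue ADD r0<-Add3 | r0:Add3,r1:6,r2:5,r3:2,r4:4,r5:Add1
c4: CDB Add1=-3; issue ADD r3<-Add1 | r0:Add3,r1:6,r2:5,r3:Add1,r4:4,r5:-3
c5: CDB Add2=-2; issue MUL r2<-Mul1 | r0:Add3,r1:6,r2:Mul1,r3:Add1,r4:4,r5:-3
c6: CDB Add3=8; issue MUL r5<-Mul2 | r0:8,r1:6,r2:Mul1,r3:Add1,r4:4,r5:Mul2
c7: CDB Add1=4; issue SUB r4<-Add1 | r0:8,r1:6,r2:Mul1,r3:4,r4:Add1,r5:Mul2
c8: stall | r0:8,r1:6,r2:Mul1,r3:4,r4:Add1,r5:Mul2
c9: stall | r0:8,r1:6,r2:Mul1,r3:4,r4:Add1,r5:Mul2
c10: CDB Mul1=32; issue MUL r5<-Mul1 | r0:8,r1:6,r2:32,r3:4,r4:Add1,r5:Mul1
c11: CDB Mul2=32; issue ADD r2<-Add2 | r0:8,r1:6,r2:Add2,r3:4,r4:Add1,r5:Mul1
c12: - | r0:8,r1:6,r2:Add2,r3:4,r4:Add1,r5:Mul1
c13: CDB Add1=24 | r0:8,r1:6,r2:Add2,r3:4,r4:24,r5:Mul1
c14: - | r0:8,r1:6,r2:Add2,r3:4,r4:24,r5:Mul1
c15: - | r0:8,r1:6,r2:Add2,r3:4,r4:24,r5:Mul1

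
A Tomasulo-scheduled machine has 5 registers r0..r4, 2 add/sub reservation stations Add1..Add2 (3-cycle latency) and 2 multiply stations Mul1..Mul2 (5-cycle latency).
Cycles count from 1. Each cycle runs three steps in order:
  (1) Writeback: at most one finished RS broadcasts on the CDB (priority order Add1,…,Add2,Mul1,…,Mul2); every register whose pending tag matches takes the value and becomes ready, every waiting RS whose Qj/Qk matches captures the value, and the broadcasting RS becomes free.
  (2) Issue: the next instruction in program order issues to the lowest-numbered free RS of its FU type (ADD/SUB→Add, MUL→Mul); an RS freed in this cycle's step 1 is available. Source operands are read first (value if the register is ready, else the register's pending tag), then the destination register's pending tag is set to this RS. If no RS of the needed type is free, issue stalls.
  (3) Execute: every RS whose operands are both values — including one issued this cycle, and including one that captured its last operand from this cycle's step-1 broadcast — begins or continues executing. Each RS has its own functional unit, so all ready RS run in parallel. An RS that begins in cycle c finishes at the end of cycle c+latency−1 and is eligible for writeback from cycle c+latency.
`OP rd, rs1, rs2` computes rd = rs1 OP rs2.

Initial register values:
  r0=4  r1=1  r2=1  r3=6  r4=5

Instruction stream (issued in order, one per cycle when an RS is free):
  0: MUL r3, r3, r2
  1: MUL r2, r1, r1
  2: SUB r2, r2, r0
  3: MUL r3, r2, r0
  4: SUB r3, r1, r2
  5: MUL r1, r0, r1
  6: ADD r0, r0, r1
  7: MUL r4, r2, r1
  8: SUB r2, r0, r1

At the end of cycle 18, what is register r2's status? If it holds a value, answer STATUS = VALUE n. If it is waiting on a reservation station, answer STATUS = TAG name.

  c1: issue MUL r3<-Mul1  regs: r0:4,r1:1,r2:1,r3:Mul1,r4:5
  c2: issue MUL r2<-Mul2  regs: r0:4,r1:1,r2:Mul2,r3:Mul1,r4:5
  c3: issue SUB r2<-Add1  regs: r0:4,r1:1,r2:Add1,r3:Mul1,r4:5
  c4: stall  regs: r0:4,r1:1,r2:Add1,r3:Mul1,r4:5
  c5: stall  regs: r0:4,r1:1,r2:Add1,r3:Mul1,r4:5
  c6: CDB Mul1=6; issue MUL r3<-Mul1  regs: r0:4,r1:1,r2:Add1,r3:Mul1,r4:5
  c7: CDB Mul2=1; issue SUB r3<-Add2  regs: r0:4,r1:1,r2:Add1,r3:Add2,r4:5
  c8: issue MUL r1<-Mul2  regs: r0:4,r1:Mul2,r2:Add1,r3:Add2,r4:5
  c9: stall  regs: r0:4,r1:Mul2,r2:Add1,r3:Add2,r4:5
  c10: CDB Add1=-3; issue ADD r0<-Add1  regs: r0:Add1,r1:Mul2,r2:-3,r3:Add2,r4:5
  c11: stall  regs: r0:Add1,r1:Mul2,r2:-3,r3:Add2,r4:5
  c12: stall  regs: r0:Add1,r1:Mul2,r2:-3,r3:Add2,r4:5
  c13: CDB Add2=4; stall  regs: r0:Add1,r1:Mul2,r2:-3,r3:4,r4:5
  c14: CDB Mul2=4; issue MUL r4<-Mul2  regs: r0:Add1,r1:4,r2:-3,r3:4,r4:Mul2
  c15: CDB Mul1=-12; issue SUB r2<-Add2  regs: r0:Add1,r1:4,r2:Add2,r3:4,r4:Mul2
  c16: -  regs: r0:Add1,r1:4,r2:Add2,r3:4,r4:Mul2
  c17: CDB Add1=8  regs: r0:8,r1:4,r2:Add2,r3:4,r4:Mul2
  c18: -  regs: r0:8,r1:4,r2:Add2,r3:4,r4:Mul2

STATUS = TAG Add2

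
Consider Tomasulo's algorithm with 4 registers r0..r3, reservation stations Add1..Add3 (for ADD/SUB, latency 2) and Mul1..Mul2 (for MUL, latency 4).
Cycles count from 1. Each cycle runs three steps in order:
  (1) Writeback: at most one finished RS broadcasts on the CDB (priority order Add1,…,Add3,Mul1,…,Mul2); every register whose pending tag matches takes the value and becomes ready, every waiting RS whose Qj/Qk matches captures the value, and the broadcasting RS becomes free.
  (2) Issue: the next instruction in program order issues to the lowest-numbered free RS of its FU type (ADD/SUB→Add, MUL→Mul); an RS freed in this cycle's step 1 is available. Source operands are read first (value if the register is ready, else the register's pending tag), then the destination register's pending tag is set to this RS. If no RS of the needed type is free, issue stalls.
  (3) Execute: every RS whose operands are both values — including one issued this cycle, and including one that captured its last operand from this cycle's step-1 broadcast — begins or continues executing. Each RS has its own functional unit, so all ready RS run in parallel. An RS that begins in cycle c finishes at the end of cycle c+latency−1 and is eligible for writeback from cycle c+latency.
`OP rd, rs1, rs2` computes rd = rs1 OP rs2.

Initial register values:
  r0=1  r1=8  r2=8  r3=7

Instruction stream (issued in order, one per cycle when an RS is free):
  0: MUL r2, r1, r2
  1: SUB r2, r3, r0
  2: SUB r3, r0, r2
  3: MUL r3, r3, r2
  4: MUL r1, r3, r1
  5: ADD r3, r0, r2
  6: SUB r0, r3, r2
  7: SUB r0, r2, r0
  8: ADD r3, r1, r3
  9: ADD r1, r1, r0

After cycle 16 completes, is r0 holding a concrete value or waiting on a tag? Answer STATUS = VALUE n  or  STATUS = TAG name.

STATUS = VALUE 5

cycle 1: issue MUL r2<-Mul1 // r0:1,r1:8,r2:Mul1,r3:7
cycle 2: issue SUB r2<-Add1 // r0:1,r1:8,r2:Add1,r3:7
cycle 3: issue SUB r3<-Add2 // r0:1,r1:8,r2:Add1,r3:Add2
cycle 4: CDB Add1=6; issue MUL r3<-Mul2 // r0:1,r1:8,r2:6,r3:Mul2
cycle 5: CDB Mul1=64; issue MUL r1<-Mul1 // r0:1,r1:Mul1,r2:6,r3:Mul2
cycle 6: CDB Add2=-5; issue ADD r3<-Add1 // r0:1,r1:Mul1,r2:6,r3:Add1
cycle 7: issue SUB r0<-Add2 // r0:Add2,r1:Mul1,r2:6,r3:Add1
cycle 8: CDB Add1=7; issue SUB r0<-Add1 // r0:Add1,r1:Mul1,r2:6,r3:7
cycle 9: issue ADD r3<-Add3 // r0:Add1,r1:Mul1,r2:6,r3:Add3
cycle 10: CDB Add2=1; issue ADD r1<-Add2 // r0:Add1,r1:Add2,r2:6,r3:Add3
cycle 11: CDB Mul2=-30 // r0:Add1,r1:Add2,r2:6,r3:Add3
cycle 12: CDB Add1=5 // r0:5,r1:Add2,r2:6,r3:Add3
cycle 13: - // r0:5,r1:Add2,r2:6,r3:Add3
cycle 14: - // r0:5,r1:Add2,r2:6,r3:Add3
cycle 15: CDB Mul1=-240 // r0:5,r1:Add2,r2:6,r3:Add3
cycle 16: - // r0:5,r1:Add2,r2:6,r3:Add3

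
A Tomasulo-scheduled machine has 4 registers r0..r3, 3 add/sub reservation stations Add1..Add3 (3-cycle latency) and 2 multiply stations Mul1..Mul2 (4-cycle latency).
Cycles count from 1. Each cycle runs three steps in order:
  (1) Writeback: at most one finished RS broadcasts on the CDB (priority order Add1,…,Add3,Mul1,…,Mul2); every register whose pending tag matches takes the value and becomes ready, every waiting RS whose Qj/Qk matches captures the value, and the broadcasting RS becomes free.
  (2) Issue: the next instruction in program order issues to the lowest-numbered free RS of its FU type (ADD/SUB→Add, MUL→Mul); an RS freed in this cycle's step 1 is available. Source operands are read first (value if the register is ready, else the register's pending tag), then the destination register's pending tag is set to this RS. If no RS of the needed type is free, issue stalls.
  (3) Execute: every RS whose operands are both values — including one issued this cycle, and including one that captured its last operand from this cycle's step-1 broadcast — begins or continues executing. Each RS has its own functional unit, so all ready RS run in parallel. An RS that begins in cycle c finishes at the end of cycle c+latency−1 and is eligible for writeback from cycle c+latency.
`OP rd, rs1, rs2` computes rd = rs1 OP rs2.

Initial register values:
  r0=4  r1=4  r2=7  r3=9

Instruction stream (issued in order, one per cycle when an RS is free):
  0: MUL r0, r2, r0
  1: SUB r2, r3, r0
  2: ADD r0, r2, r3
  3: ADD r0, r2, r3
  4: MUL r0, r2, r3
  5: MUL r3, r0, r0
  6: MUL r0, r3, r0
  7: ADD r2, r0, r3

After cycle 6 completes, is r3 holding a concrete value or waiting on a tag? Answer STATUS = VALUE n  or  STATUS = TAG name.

c1: issue MUL r0<-Mul1 | r0:Mul1,r1:4,r2:7,r3:9
c2: issue SUB r2<-Add1 | r0:Mul1,r1:4,r2:Add1,r3:9
c3: issue ADD r0<-Add2 | r0:Add2,r1:4,r2:Add1,r3:9
c4: issue ADD r0<-Add3 | r0:Add3,r1:4,r2:Add1,r3:9
c5: CDB Mul1=28; issue MUL r0<-Mul1 | r0:Mul1,r1:4,r2:Add1,r3:9
c6: issue MUL r3<-Mul2 | r0:Mul1,r1:4,r2:Add1,r3:Mul2

STATUS = TAG Mul2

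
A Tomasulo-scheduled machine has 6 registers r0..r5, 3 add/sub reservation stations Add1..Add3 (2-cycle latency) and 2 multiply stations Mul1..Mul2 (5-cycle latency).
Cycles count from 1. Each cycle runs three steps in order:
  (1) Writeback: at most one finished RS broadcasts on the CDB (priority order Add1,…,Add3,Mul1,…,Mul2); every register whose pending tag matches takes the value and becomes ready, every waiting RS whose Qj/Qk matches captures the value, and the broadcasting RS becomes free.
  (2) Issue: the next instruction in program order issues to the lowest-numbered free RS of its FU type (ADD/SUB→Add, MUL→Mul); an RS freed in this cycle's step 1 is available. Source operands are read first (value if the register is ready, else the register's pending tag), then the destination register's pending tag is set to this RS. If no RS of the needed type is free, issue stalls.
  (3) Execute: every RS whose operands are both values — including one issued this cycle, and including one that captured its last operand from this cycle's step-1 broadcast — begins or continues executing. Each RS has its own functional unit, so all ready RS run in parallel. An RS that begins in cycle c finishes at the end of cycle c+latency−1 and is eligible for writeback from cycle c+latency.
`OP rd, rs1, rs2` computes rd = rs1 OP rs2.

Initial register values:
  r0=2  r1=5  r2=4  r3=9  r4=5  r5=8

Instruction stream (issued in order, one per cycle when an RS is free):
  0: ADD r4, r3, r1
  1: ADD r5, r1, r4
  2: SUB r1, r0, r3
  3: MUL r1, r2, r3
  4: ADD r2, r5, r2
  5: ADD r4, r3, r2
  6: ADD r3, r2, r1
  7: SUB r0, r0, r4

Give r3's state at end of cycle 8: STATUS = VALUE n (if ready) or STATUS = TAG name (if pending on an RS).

c1: issue ADD r4<-Add1 | r0:2,r1:5,r2:4,r3:9,r4:Add1,r5:8
c2: issue ADD r5<-Add2 | r0:2,r1:5,r2:4,r3:9,r4:Add1,r5:Add2
c3: CDB Add1=14; issue SUB r1<-Add1 | r0:2,r1:Add1,r2:4,r3:9,r4:14,r5:Add2
c4: issue MUL r1<-Mul1 | r0:2,r1:Mul1,r2:4,r3:9,r4:14,r5:Add2
c5: CDB Add1=-7; issue ADD r2<-Add1 | r0:2,r1:Mul1,r2:Add1,r3:9,r4:14,r5:Add2
c6: CDB Add2=19; issue ADD r4<-Add2 | r0:2,r1:Mul1,r2:Add1,r3:9,r4:Add2,r5:19
c7: issue ADD r3<-Add3 | r0:2,r1:Mul1,r2:Add1,r3:Add3,r4:Add2,r5:19
c8: CDB Add1=23; issue SUB r0<-Add1 | r0:Add1,r1:Mul1,r2:23,r3:Add3,r4:Add2,r5:19

STATUS = TAG Add3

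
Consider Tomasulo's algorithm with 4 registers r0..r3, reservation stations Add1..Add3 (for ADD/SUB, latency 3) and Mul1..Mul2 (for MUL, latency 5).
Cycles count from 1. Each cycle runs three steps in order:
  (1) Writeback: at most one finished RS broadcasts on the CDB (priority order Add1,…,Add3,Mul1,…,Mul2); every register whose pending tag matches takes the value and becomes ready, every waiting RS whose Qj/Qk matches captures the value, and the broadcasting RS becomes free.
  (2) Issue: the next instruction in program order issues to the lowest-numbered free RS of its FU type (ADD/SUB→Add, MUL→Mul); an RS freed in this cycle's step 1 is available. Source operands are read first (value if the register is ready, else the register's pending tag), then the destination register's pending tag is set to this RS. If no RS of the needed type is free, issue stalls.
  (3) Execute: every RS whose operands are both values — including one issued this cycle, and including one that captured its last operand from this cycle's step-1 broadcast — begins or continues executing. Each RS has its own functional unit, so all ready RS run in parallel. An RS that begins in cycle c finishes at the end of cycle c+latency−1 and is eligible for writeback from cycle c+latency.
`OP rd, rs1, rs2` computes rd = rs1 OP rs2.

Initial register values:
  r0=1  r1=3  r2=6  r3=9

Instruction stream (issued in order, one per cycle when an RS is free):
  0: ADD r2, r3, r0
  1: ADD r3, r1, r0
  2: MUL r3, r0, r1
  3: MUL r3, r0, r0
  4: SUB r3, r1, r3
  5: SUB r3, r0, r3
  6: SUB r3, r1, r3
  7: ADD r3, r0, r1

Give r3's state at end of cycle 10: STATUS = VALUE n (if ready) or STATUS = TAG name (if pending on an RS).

  c1: issue ADD r2<-Add1  regs: r0:1,r1:3,r2:Add1,r3:9
  c2: issue ADD r3<-Add2  regs: r0:1,r1:3,r2:Add1,r3:Add2
  c3: issue MUL r3<-Mul1  regs: r0:1,r1:3,r2:Add1,r3:Mul1
  c4: CDB Add1=10; issue MUL r3<-Mul2  regs: r0:1,r1:3,r2:10,r3:Mul2
  c5: CDB Add2=4; issue SUB r3<-Add1  regs: r0:1,r1:3,r2:10,r3:Add1
  c6: issue SUB r3<-Add2  regs: r0:1,r1:3,r2:10,r3:Add2
  c7: issue SUB r3<-Add3  regs: r0:1,r1:3,r2:10,r3:Add3
  c8: CDB Mul1=3; stall  regs: r0:1,r1:3,r2:10,r3:Add3
  c9: CDB Mul2=1; stall  regs: r0:1,r1:3,r2:10,r3:Add3
  c10: stall  regs: r0:1,r1:3,r2:10,r3:Add3

STATUS = TAG Add3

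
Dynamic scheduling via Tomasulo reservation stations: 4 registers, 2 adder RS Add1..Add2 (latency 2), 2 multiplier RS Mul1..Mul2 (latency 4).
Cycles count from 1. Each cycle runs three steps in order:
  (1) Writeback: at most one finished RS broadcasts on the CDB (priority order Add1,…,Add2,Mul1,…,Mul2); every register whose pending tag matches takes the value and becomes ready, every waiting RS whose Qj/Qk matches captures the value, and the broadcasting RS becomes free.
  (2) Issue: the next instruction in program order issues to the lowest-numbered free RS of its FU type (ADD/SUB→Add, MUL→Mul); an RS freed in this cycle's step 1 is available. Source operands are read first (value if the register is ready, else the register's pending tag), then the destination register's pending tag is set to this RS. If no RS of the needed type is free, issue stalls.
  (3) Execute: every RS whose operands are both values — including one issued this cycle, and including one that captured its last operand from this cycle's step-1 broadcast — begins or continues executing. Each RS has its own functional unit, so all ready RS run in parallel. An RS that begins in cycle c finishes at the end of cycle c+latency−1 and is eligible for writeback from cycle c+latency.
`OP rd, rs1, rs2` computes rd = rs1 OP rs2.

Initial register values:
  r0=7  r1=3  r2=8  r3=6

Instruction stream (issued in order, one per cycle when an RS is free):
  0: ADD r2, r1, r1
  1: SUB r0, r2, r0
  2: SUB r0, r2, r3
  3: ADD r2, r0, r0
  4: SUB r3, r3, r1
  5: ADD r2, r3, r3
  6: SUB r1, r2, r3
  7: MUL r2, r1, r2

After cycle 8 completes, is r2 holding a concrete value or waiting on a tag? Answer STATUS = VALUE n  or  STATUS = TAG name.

  c1: issue ADD r2<-Add1  regs: r0:7,r1:3,r2:Add1,r3:6
  c2: issue SUB r0<-Add2  regs: r0:Add2,r1:3,r2:Add1,r3:6
  c3: CDB Add1=6; issue SUB r0<-Add1  regs: r0:Add1,r1:3,r2:6,r3:6
  c4: stall  regs: r0:Add1,r1:3,r2:6,r3:6
  c5: CDB Add1=0; issue ADD r2<-Add1  regs: r0:0,r1:3,r2:Add1,r3:6
  c6: CDB Add2=-1; issue SUB r3<-Add2  regs: r0:0,r1:3,r2:Add1,r3:Add2
  c7: CDB Add1=0; issue ADD r2<-Add1  regs: r0:0,r1:3,r2:Add1,r3:Add2
  c8: CDB Add2=3; issue SUB r1<-Add2  regs: r0:0,r1:Add2,r2:Add1,r3:3

STATUS = TAG Add1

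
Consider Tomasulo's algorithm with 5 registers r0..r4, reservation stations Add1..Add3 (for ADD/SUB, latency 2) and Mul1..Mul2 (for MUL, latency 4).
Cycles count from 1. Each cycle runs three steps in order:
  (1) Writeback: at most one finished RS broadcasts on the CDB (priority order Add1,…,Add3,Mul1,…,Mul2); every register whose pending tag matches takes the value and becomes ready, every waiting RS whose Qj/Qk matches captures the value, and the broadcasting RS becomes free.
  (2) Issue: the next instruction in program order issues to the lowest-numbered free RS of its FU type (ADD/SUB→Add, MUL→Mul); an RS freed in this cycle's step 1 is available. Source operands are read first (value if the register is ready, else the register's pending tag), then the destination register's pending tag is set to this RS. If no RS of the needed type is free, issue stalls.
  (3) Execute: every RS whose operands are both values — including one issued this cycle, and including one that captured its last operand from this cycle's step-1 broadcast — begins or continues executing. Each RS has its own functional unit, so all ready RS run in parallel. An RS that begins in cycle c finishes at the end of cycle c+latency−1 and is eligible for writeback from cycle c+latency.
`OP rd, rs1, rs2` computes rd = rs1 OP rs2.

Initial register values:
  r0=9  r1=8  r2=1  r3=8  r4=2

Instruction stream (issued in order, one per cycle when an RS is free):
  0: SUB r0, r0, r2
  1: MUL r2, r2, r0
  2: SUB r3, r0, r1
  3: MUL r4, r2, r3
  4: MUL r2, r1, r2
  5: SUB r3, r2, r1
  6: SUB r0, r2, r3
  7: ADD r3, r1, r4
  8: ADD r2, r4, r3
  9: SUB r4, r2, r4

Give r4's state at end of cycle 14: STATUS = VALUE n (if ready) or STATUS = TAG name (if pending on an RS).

STATUS = TAG Add3

cycle 1: issue SUB r0<-Add1 // r0:Add1,r1:8,r2:1,r3:8,r4:2
cycle 2: issue MUL r2<-Mul1 // r0:Add1,r1:8,r2:Mul1,r3:8,r4:2
cycle 3: CDB Add1=8; issue SUB r3<-Add1 // r0:8,r1:8,r2:Mul1,r3:Add1,r4:2
cycle 4: issue MUL r4<-Mul2 // r0:8,r1:8,r2:Mul1,r3:Add1,r4:Mul2
cycle 5: CDB Add1=0; stall // r0:8,r1:8,r2:Mul1,r3:0,r4:Mul2
cycle 6: stall // r0:8,r1:8,r2:Mul1,r3:0,r4:Mul2
cycle 7: CDB Mul1=8; issue MUL r2<-Mul1 // r0:8,r1:8,r2:Mul1,r3:0,r4:Mul2
cycle 8: issue SUB r3<-Add1 // r0:8,r1:8,r2:Mul1,r3:Add1,r4:Mul2
cycle 9: issue SUB r0<-Add2 // r0:Add2,r1:8,r2:Mul1,r3:Add1,r4:Mul2
cycle 10: issue ADD r3<-Add3 // r0:Add2,r1:8,r2:Mul1,r3:Add3,r4:Mul2
cycle 11: CDB Mul1=64; stall // r0:Add2,r1:8,r2:64,r3:Add3,r4:Mul2
cycle 12: CDB Mul2=0; stall // r0:Add2,r1:8,r2:64,r3:Add3,r4:0
cycle 13: CDB Add1=56; issue ADD r2<-Add1 // r0:Add2,r1:8,r2:Add1,r3:Add3,r4:0
cycle 14: CDB Add3=8; issue SUB r4<-Add3 // r0:Add2,r1:8,r2:Add1,r3:8,r4:Add3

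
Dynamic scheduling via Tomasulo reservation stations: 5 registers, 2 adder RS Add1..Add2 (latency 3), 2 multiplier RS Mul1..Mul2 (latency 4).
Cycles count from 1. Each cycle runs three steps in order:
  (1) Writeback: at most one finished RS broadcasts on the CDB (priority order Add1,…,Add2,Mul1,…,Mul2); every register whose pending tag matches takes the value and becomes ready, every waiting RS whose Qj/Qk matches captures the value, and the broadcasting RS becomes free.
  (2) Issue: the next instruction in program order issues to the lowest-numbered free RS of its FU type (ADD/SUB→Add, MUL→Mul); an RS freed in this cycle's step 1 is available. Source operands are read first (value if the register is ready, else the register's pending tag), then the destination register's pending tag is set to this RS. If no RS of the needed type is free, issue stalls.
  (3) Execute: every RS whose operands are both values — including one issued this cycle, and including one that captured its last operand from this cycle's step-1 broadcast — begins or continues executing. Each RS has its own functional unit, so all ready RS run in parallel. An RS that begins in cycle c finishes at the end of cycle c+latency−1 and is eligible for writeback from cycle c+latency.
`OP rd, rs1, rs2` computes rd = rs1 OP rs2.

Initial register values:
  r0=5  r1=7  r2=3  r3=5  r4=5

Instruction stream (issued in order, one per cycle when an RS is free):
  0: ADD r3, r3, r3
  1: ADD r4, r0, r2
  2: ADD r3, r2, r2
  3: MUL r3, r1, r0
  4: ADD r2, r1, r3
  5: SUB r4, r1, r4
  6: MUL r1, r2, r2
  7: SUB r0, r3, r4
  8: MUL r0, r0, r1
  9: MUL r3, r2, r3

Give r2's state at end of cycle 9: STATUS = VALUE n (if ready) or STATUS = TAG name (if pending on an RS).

STATUS = TAG Add2

cycle 1: issue ADD r3<-Add1 // r0:5,r1:7,r2:3,r3:Add1,r4:5
cycle 2: issue ADD r4<-Add2 // r0:5,r1:7,r2:3,r3:Add1,r4:Add2
cycle 3: stall // r0:5,r1:7,r2:3,r3:Add1,r4:Add2
cycle 4: CDB Add1=10; issue ADD r3<-Add1 // r0:5,r1:7,r2:3,r3:Add1,r4:Add2
cycle 5: CDB Add2=8; issue MUL r3<-Mul1 // r0:5,r1:7,r2:3,r3:Mul1,r4:8
cycle 6: issue ADD r2<-Add2 // r0:5,r1:7,r2:Add2,r3:Mul1,r4:8
cycle 7: CDB Add1=6; issue SUB r4<-Add1 // r0:5,r1:7,r2:Add2,r3:Mul1,r4:Add1
cycle 8: issue MUL r1<-Mul2 // r0:5,r1:Mul2,r2:Add2,r3:Mul1,r4:Add1
cycle 9: CDB Mul1=35; stall // r0:5,r1:Mul2,r2:Add2,r3:35,r4:Add1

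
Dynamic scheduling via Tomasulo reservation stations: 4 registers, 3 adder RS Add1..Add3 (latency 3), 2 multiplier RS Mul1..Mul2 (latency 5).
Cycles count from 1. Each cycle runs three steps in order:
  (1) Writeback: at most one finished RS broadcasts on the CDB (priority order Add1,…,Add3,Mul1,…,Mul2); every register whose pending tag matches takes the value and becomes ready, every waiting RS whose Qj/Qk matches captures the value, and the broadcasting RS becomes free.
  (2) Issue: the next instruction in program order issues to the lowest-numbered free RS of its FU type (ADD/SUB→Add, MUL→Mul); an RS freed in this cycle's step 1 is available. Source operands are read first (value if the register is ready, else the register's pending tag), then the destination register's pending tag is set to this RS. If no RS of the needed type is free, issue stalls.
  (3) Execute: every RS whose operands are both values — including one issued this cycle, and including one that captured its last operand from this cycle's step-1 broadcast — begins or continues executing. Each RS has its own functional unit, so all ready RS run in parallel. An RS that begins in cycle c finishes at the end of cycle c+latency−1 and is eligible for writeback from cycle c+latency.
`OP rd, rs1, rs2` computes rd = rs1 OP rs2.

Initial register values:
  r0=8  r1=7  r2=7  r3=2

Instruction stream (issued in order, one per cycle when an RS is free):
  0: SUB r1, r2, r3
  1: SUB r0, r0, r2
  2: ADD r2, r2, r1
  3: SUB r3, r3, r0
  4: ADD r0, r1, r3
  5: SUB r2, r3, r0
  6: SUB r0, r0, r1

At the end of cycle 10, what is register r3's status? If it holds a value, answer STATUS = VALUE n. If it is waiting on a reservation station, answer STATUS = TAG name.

c1: issue SUB r1<-Add1 | r0:8,r1:Add1,r2:7,r3:2
c2: issue SUB r0<-Add2 | r0:Add2,r1:Add1,r2:7,r3:2
c3: issue ADD r2<-Add3 | r0:Add2,r1:Add1,r2:Add3,r3:2
c4: CDB Add1=5; issue SUB r3<-Add1 | r0:Add2,r1:5,r2:Add3,r3:Add1
c5: CDB Add2=1; issue ADD r0<-Add2 | r0:Add2,r1:5,r2:Add3,r3:Add1
c6: stall | r0:Add2,r1:5,r2:Add3,r3:Add1
c7: CDB Add3=12; issue SUB r2<-Add3 | r0:Add2,r1:5,r2:Add3,r3:Add1
c8: CDB Add1=1; issue SUB r0<-Add1 | r0:Add1,r1:5,r2:Add3,r3:1
c9: - | r0:Add1,r1:5,r2:Add3,r3:1
c10: - | r0:Add1,r1:5,r2:Add3,r3:1

STATUS = VALUE 1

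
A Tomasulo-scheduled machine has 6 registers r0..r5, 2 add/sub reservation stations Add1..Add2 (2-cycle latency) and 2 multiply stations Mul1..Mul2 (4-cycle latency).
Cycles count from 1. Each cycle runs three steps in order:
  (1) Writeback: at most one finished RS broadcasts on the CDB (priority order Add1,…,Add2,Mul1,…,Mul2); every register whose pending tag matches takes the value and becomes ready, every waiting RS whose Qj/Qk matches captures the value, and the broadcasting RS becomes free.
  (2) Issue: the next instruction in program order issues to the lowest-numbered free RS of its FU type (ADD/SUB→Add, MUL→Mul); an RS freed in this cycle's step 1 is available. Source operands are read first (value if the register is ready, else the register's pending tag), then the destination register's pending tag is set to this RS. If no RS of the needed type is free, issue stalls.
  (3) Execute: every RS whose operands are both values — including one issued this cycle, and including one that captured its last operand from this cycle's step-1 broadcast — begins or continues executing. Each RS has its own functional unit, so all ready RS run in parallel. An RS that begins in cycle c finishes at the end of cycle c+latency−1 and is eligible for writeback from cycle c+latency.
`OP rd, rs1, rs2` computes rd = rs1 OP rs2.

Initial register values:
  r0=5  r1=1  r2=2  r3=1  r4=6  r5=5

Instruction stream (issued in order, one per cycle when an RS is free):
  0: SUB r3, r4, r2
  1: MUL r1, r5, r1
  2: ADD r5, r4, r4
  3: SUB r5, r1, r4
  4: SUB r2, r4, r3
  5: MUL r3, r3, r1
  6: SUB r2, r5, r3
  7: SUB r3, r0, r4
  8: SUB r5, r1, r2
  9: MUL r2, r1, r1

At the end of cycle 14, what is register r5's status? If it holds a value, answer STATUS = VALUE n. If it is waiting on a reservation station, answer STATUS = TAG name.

STATUS = TAG Add2

  c1: issue SUB r3<-Add1  regs: r0:5,r1:1,r2:2,r3:Add1,r4:6,r5:5
  c2: issue MUL r1<-Mul1  regs: r0:5,r1:Mul1,r2:2,r3:Add1,r4:6,r5:5
  c3: CDB Add1=4; issue ADD r5<-Add1  regs: r0:5,r1:Mul1,r2:2,r3:4,r4:6,r5:Add1
  c4: issue SUB r5<-Add2  regs: r0:5,r1:Mul1,r2:2,r3:4,r4:6,r5:Add2
  c5: CDB Add1=12; issue SUB r2<-Add1  regs: r0:5,r1:Mul1,r2:Add1,r3:4,r4:6,r5:Add2
  c6: CDB Mul1=5; issue MUL r3<-Mul1  regs: r0:5,r1:5,r2:Add1,r3:Mul1,r4:6,r5:Add2
  c7: CDB Add1=2; issue SUB r2<-Add1  regs: r0:5,r1:5,r2:Add1,r3:Mul1,r4:6,r5:Add2
  c8: CDB Add2=-1; issue SUB r3<-Add2  regs: r0:5,r1:5,r2:Add1,r3:Add2,r4:6,r5:-1
  c9: stall  regs: r0:5,r1:5,r2:Add1,r3:Add2,r4:6,r5:-1
  c10: CDB Add2=-1; issue SUB r5<-Add2  regs: r0:5,r1:5,r2:Add1,r3:-1,r4:6,r5:Add2
  c11: CDB Mul1=20; issue MUL r2<-Mul1  regs: r0:5,r1:5,r2:Mul1,r3:-1,r4:6,r5:Add2
  c12: -  regs: r0:5,r1:5,r2:Mul1,r3:-1,r4:6,r5:Add2
  c13: CDB Add1=-21  regs: r0:5,r1:5,r2:Mul1,r3:-1,r4:6,r5:Add2
  c14: -  regs: r0:5,r1:5,r2:Mul1,r3:-1,r4:6,r5:Add2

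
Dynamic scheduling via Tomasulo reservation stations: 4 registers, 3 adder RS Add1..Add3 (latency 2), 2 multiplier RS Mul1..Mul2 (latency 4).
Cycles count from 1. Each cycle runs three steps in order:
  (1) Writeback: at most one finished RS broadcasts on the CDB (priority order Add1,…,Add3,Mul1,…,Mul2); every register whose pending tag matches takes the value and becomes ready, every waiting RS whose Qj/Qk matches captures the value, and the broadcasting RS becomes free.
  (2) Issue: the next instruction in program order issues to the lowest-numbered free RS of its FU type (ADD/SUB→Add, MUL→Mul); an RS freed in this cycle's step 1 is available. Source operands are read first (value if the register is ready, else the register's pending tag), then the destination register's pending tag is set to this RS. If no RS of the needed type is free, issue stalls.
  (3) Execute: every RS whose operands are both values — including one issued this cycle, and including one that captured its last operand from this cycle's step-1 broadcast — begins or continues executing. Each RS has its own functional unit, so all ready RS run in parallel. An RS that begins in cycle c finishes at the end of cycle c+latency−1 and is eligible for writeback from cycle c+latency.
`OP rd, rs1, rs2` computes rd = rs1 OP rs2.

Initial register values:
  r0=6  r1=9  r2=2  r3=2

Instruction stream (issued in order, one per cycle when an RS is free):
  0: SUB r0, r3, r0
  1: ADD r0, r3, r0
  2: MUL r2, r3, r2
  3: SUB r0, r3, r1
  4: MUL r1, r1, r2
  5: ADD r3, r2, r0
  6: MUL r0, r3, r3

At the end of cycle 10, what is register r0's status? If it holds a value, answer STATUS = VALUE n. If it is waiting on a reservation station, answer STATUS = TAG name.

STATUS = TAG Mul1

  c1: issue SUB r0<-Add1  regs: r0:Add1,r1:9,r2:2,r3:2
  c2: issue ADD r0<-Add2  regs: r0:Add2,r1:9,r2:2,r3:2
  c3: CDB Add1=-4; issue MUL r2<-Mul1  regs: r0:Add2,r1:9,r2:Mul1,r3:2
  c4: issue SUB r0<-Add1  regs: r0:Add1,r1:9,r2:Mul1,r3:2
  c5: CDB Add2=-2; issue MUL r1<-Mul2  regs: r0:Add1,r1:Mul2,r2:Mul1,r3:2
  c6: CDB Add1=-7; issue ADD r3<-Add1  regs: r0:-7,r1:Mul2,r2:Mul1,r3:Add1
  c7: CDB Mul1=4; issue MUL r0<-Mul1  regs: r0:Mul1,r1:Mul2,r2:4,r3:Add1
  c8: -  regs: r0:Mul1,r1:Mul2,r2:4,r3:Add1
  c9: CDB Add1=-3  regs: r0:Mul1,r1:Mul2,r2:4,r3:-3
  c10: -  regs: r0:Mul1,r1:Mul2,r2:4,r3:-3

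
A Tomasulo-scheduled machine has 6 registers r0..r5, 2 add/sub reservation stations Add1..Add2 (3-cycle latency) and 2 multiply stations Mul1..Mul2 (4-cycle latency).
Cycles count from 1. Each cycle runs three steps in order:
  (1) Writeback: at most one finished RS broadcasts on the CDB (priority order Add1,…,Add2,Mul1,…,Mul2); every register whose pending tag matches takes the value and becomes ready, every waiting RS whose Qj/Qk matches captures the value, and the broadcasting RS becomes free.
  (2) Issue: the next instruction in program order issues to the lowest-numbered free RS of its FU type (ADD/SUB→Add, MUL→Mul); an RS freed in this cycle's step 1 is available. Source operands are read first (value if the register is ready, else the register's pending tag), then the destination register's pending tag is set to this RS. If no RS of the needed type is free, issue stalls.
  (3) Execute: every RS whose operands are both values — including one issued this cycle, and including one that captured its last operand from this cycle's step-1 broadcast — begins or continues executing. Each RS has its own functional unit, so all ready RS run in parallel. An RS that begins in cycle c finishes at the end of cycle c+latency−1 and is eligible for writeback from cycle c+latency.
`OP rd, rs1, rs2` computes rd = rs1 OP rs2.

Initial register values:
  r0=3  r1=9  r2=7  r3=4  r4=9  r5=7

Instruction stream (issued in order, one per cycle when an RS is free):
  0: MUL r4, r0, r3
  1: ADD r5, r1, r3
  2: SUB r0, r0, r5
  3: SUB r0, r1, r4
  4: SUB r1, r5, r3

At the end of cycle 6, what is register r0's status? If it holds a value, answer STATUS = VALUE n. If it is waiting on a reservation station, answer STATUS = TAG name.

STATUS = TAG Add1

cycle 1: issue MUL r4<-Mul1 // r0:3,r1:9,r2:7,r3:4,r4:Mul1,r5:7
cycle 2: issue ADD r5<-Add1 // r0:3,r1:9,r2:7,r3:4,r4:Mul1,r5:Add1
cycle 3: issue SUB r0<-Add2 // r0:Add2,r1:9,r2:7,r3:4,r4:Mul1,r5:Add1
cycle 4: stall // r0:Add2,r1:9,r2:7,r3:4,r4:Mul1,r5:Add1
cycle 5: CDB Add1=13; issue SUB r0<-Add1 // r0:Add1,r1:9,r2:7,r3:4,r4:Mul1,r5:13
cycle 6: CDB Mul1=12; stall // r0:Add1,r1:9,r2:7,r3:4,r4:12,r5:13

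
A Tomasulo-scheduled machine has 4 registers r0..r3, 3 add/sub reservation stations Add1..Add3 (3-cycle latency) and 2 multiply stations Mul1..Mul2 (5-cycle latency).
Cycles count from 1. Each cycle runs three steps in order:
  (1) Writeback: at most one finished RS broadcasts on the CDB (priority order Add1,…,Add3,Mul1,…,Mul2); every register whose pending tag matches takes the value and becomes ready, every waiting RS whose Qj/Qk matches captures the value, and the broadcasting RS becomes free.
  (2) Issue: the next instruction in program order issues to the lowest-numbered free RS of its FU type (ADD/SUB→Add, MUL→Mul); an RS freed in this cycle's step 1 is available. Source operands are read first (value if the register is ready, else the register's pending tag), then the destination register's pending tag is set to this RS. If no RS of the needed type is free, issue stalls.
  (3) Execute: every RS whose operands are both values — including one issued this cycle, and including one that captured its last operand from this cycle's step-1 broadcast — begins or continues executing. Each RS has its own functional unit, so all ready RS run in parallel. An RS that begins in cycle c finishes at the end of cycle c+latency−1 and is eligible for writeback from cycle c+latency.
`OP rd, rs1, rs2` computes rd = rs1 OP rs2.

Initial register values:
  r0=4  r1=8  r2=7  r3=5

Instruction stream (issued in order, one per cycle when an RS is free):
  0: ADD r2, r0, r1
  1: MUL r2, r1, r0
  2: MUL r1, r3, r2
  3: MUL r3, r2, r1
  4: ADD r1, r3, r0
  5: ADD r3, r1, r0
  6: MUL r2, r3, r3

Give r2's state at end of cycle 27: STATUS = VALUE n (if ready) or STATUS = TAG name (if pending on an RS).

cycle 1: issue ADD r2<-Add1 // r0:4,r1:8,r2:Add1,r3:5
cycle 2: issue MUL r2<-Mul1 // r0:4,r1:8,r2:Mul1,r3:5
cycle 3: issue MUL r1<-Mul2 // r0:4,r1:Mul2,r2:Mul1,r3:5
cycle 4: CDB Add1=12; stall // r0:4,r1:Mul2,r2:Mul1,r3:5
cycle 5: stall // r0:4,r1:Mul2,r2:Mul1,r3:5
cycle 6: stall // r0:4,r1:Mul2,r2:Mul1,r3:5
cycle 7: CDB Mul1=32; issue MUL r3<-Mul1 // r0:4,r1:Mul2,r2:32,r3:Mul1
cycle 8: issue ADD r1<-Add1 // r0:4,r1:Add1,r2:32,r3:Mul1
cycle 9: issue ADD r3<-Add2 // r0:4,r1:Add1,r2:32,r3:Add2
cycle 10: stall // r0:4,r1:Add1,r2:32,r3:Add2
cycle 11: stall // r0:4,r1:Add1,r2:32,r3:Add2
cycle 12: CDB Mul2=160; issue MUL r2<-Mul2 // r0:4,r1:Add1,r2:Mul2,r3:Add2
cycle 13: - // r0:4,r1:Add1,r2:Mul2,r3:Add2
cycle 14: - // r0:4,r1:Add1,r2:Mul2,r3:Add2
cycle 15: - // r0:4,r1:Add1,r2:Mul2,r3:Add2
cycle 16: - // r0:4,r1:Add1,r2:Mul2,r3:Add2
cycle 17: CDB Mul1=5120 // r0:4,r1:Add1,r2:Mul2,r3:Add2
cycle 18: - // r0:4,r1:Add1,r2:Mul2,r3:Add2
cycle 19: - // r0:4,r1:Add1,r2:Mul2,r3:Add2
cycle 20: CDB Add1=5124 // r0:4,r1:5124,r2:Mul2,r3:Add2
cycle 21: - // r0:4,r1:5124,r2:Mul2,r3:Add2
cycle 22: - // r0:4,r1:5124,r2:Mul2,r3:Add2
cycle 23: CDB Add2=5128 // r0:4,r1:5124,r2:Mul2,r3:5128
cycle 24: - // r0:4,r1:5124,r2:Mul2,r3:5128
cycle 25: - // r0:4,r1:5124,r2:Mul2,r3:5128
cycle 26: - // r0:4,r1:5124,r2:Mul2,r3:5128
cycle 27: - // r0:4,r1:5124,r2:Mul2,r3:5128

STATUS = TAG Mul2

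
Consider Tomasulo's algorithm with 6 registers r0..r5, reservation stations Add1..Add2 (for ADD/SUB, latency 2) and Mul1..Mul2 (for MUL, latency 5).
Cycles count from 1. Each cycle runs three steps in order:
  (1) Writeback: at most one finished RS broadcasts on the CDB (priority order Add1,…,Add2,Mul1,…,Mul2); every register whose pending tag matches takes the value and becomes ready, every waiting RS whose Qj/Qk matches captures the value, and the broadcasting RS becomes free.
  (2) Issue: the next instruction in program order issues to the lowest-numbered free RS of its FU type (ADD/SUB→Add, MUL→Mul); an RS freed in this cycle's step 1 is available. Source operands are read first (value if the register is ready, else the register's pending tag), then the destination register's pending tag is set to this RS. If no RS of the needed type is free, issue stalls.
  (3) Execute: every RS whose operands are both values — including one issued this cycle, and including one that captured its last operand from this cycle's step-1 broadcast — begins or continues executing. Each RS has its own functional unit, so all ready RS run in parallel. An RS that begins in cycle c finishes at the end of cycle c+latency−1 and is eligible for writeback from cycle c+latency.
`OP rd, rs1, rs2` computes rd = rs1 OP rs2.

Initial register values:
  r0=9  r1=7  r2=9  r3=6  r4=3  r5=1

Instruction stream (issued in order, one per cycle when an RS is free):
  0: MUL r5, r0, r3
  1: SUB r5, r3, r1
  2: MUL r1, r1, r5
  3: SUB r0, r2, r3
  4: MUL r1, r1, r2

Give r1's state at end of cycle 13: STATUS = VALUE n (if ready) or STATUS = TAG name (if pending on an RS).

STATUS = TAG Mul1

c1: issue MUL r5<-Mul1 | r0:9,r1:7,r2:9,r3:6,r4:3,r5:Mul1
c2: issue SUB r5<-Add1 | r0:9,r1:7,r2:9,r3:6,r4:3,r5:Add1
c3: issue MUL r1<-Mul2 | r0:9,r1:Mul2,r2:9,r3:6,r4:3,r5:Add1
c4: CDB Add1=-1; issue SUB r0<-Add1 | r0:Add1,r1:Mul2,r2:9,r3:6,r4:3,r5:-1
c5: stall | r0:Add1,r1:Mul2,r2:9,r3:6,r4:3,r5:-1
c6: CDB Add1=3; stall | r0:3,r1:Mul2,r2:9,r3:6,r4:3,r5:-1
c7: CDB Mul1=54; issue MUL r1<-Mul1 | r0:3,r1:Mul1,r2:9,r3:6,r4:3,r5:-1
c8: - | r0:3,r1:Mul1,r2:9,r3:6,r4:3,r5:-1
c9: CDB Mul2=-7 | r0:3,r1:Mul1,r2:9,r3:6,r4:3,r5:-1
c10: - | r0:3,r1:Mul1,r2:9,r3:6,r4:3,r5:-1
c11: - | r0:3,r1:Mul1,r2:9,r3:6,r4:3,r5:-1
c12: - | r0:3,r1:Mul1,r2:9,r3:6,r4:3,r5:-1
c13: - | r0:3,r1:Mul1,r2:9,r3:6,r4:3,r5:-1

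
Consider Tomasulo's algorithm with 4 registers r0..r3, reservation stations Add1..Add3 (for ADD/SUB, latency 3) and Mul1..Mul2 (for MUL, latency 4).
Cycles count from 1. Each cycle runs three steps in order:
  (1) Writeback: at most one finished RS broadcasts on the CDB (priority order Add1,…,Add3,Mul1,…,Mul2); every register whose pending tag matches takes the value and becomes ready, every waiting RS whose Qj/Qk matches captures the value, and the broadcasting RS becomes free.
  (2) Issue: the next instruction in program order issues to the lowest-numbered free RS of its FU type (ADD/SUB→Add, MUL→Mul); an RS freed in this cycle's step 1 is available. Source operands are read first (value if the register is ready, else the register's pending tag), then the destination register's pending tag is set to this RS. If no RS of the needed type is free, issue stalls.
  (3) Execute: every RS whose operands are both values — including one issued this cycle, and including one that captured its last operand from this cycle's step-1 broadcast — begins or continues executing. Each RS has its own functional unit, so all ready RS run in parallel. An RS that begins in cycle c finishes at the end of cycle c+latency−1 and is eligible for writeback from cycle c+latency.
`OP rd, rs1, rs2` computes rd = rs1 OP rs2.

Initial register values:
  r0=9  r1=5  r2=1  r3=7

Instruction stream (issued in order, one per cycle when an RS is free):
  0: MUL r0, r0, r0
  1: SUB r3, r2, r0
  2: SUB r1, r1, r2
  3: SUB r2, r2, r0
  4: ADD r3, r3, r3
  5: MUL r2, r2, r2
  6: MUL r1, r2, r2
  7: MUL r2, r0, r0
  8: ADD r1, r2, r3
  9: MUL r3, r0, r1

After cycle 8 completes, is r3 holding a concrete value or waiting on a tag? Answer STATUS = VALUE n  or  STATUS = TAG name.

c1: issue MUL r0<-Mul1 | r0:Mul1,r1:5,r2:1,r3:7
c2: issue SUB r3<-Add1 | r0:Mul1,r1:5,r2:1,r3:Add1
c3: issue SUB r1<-Add2 | r0:Mul1,r1:Add2,r2:1,r3:Add1
c4: issue SUB r2<-Add3 | r0:Mul1,r1:Add2,r2:Add3,r3:Add1
c5: CDB Mul1=81; stall | r0:81,r1:Add2,r2:Add3,r3:Add1
c6: CDB Add2=4; issue ADD r3<-Add2 | r0:81,r1:4,r2:Add3,r3:Add2
c7: issue MUL r2<-Mul1 | r0:81,r1:4,r2:Mul1,r3:Add2
c8: CDB Add1=-80; issue MUL r1<-Mul2 | r0:81,r1:Mul2,r2:Mul1,r3:Add2

STATUS = TAG Add2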